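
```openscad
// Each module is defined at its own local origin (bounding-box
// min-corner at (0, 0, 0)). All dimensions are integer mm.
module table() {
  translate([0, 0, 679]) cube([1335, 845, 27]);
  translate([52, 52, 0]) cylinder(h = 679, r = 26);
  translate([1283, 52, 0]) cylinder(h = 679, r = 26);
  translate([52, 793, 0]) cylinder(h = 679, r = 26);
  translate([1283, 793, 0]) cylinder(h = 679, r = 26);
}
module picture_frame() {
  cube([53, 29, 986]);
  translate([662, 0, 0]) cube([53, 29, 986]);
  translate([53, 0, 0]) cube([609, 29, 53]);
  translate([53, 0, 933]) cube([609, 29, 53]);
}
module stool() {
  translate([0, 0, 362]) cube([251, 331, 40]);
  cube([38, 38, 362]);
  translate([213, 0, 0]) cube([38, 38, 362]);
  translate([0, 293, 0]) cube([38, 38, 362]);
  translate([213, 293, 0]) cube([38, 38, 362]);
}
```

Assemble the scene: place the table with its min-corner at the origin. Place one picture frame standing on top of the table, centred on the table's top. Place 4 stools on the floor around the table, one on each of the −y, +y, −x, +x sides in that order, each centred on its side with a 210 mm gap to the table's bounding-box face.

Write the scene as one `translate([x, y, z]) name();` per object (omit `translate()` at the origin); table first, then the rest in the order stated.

table();
translate([310, 408, 706]) picture_frame();
translate([542, -541, 0]) stool();
translate([542, 1055, 0]) stool();
translate([-461, 257, 0]) stool();
translate([1545, 257, 0]) stool();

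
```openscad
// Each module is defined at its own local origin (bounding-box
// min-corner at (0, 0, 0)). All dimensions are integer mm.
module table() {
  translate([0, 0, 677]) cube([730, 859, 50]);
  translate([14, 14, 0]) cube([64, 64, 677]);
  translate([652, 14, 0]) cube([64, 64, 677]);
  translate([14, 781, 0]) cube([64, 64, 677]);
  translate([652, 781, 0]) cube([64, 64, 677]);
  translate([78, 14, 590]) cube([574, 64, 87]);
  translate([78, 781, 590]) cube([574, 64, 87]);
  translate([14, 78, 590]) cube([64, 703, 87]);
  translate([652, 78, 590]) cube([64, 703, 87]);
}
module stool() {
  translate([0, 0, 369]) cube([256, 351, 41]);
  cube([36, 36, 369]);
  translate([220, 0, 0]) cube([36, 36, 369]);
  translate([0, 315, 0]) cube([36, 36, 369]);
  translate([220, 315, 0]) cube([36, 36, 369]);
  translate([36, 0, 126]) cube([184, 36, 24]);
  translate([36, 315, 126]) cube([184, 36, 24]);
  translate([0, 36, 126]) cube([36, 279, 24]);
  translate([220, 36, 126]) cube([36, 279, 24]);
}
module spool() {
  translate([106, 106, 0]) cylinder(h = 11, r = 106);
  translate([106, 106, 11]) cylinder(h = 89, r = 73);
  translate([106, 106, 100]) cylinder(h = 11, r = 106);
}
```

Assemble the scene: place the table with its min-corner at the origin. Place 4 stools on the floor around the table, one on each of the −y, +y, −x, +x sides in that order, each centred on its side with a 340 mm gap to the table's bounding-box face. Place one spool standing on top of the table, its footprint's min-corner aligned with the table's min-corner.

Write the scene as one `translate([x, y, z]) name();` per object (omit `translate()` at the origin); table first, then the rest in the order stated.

table();
translate([237, -691, 0]) stool();
translate([237, 1199, 0]) stool();
translate([-596, 254, 0]) stool();
translate([1070, 254, 0]) stool();
translate([0, 0, 727]) spool();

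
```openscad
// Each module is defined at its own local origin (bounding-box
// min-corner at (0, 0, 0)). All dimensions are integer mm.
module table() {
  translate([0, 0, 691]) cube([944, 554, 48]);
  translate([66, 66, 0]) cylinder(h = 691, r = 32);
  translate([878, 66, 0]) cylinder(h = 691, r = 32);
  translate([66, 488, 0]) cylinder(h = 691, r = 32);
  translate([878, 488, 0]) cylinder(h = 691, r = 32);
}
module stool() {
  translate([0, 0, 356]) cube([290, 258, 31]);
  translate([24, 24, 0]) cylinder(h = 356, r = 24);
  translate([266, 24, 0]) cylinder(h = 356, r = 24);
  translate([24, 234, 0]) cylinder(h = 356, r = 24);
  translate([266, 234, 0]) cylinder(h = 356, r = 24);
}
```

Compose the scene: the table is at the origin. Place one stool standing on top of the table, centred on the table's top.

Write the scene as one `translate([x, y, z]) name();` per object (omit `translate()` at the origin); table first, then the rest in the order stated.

table();
translate([327, 148, 739]) stool();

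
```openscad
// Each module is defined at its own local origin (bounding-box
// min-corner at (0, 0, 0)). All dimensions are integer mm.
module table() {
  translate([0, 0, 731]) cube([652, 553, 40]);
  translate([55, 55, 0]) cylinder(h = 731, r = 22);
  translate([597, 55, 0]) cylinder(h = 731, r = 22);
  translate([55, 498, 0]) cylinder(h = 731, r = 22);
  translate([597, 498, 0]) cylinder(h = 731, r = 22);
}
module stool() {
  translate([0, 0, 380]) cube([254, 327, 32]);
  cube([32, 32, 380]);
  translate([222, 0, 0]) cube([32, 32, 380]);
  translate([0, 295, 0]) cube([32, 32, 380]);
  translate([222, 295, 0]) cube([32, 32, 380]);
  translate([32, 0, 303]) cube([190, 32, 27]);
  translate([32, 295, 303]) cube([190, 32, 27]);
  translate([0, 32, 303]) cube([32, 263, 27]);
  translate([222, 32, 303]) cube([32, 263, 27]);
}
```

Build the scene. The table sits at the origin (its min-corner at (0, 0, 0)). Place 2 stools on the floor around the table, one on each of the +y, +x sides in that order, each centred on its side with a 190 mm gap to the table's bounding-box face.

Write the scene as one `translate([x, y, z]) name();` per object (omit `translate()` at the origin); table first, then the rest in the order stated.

table();
translate([199, 743, 0]) stool();
translate([842, 113, 0]) stool();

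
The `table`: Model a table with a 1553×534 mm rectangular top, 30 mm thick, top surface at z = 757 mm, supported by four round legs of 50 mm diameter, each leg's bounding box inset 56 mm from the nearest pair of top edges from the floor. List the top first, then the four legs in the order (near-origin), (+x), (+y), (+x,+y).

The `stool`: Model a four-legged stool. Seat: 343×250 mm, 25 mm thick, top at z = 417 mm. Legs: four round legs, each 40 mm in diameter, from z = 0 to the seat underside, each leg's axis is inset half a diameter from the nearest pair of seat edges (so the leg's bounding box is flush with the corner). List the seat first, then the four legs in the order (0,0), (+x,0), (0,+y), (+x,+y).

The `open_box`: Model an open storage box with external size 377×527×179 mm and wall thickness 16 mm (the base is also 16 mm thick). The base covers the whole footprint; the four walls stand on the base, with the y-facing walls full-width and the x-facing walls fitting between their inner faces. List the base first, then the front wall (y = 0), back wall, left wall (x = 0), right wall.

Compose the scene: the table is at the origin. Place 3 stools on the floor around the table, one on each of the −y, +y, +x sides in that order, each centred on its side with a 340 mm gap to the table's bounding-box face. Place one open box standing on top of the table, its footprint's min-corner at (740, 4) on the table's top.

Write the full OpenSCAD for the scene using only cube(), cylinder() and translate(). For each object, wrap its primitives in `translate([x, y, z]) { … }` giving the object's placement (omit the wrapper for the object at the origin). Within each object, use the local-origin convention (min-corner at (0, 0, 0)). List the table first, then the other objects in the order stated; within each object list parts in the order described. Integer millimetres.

translate([0, 0, 727]) cube([1553, 534, 30]);
translate([81, 81, 0]) cylinder(h = 727, r = 25);
translate([1472, 81, 0]) cylinder(h = 727, r = 25);
translate([81, 453, 0]) cylinder(h = 727, r = 25);
translate([1472, 453, 0]) cylinder(h = 727, r = 25);
translate([605, -590, 0]) {
  translate([0, 0, 392]) cube([343, 250, 25]);
  translate([20, 20, 0]) cylinder(h = 392, r = 20);
  translate([323, 20, 0]) cylinder(h = 392, r = 20);
  translate([20, 230, 0]) cylinder(h = 392, r = 20);
  translate([323, 230, 0]) cylinder(h = 392, r = 20);
}
translate([605, 874, 0]) {
  translate([0, 0, 392]) cube([343, 250, 25]);
  translate([20, 20, 0]) cylinder(h = 392, r = 20);
  translate([323, 20, 0]) cylinder(h = 392, r = 20);
  translate([20, 230, 0]) cylinder(h = 392, r = 20);
  translate([323, 230, 0]) cylinder(h = 392, r = 20);
}
translate([1893, 142, 0]) {
  translate([0, 0, 392]) cube([343, 250, 25]);
  translate([20, 20, 0]) cylinder(h = 392, r = 20);
  translate([323, 20, 0]) cylinder(h = 392, r = 20);
  translate([20, 230, 0]) cylinder(h = 392, r = 20);
  translate([323, 230, 0]) cylinder(h = 392, r = 20);
}
translate([740, 4, 757]) {
  cube([377, 527, 16]);
  translate([0, 0, 16]) cube([377, 16, 163]);
  translate([0, 511, 16]) cube([377, 16, 163]);
  translate([0, 16, 16]) cube([16, 495, 163]);
  translate([361, 16, 16]) cube([16, 495, 163]);
}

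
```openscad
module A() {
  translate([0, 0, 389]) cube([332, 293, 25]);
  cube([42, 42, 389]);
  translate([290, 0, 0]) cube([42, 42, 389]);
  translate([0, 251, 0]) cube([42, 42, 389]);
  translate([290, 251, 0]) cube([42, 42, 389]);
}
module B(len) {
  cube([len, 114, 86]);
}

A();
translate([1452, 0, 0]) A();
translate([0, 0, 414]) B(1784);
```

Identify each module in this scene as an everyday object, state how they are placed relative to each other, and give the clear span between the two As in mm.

A is a stool. B is a beam. A beam spans the tops of two stools. The clear span between the two stools is 1120 mm.

Second stool starts at x = 1452; first ends at x = 332; clear span = 1452 − 332 = 1120 mm.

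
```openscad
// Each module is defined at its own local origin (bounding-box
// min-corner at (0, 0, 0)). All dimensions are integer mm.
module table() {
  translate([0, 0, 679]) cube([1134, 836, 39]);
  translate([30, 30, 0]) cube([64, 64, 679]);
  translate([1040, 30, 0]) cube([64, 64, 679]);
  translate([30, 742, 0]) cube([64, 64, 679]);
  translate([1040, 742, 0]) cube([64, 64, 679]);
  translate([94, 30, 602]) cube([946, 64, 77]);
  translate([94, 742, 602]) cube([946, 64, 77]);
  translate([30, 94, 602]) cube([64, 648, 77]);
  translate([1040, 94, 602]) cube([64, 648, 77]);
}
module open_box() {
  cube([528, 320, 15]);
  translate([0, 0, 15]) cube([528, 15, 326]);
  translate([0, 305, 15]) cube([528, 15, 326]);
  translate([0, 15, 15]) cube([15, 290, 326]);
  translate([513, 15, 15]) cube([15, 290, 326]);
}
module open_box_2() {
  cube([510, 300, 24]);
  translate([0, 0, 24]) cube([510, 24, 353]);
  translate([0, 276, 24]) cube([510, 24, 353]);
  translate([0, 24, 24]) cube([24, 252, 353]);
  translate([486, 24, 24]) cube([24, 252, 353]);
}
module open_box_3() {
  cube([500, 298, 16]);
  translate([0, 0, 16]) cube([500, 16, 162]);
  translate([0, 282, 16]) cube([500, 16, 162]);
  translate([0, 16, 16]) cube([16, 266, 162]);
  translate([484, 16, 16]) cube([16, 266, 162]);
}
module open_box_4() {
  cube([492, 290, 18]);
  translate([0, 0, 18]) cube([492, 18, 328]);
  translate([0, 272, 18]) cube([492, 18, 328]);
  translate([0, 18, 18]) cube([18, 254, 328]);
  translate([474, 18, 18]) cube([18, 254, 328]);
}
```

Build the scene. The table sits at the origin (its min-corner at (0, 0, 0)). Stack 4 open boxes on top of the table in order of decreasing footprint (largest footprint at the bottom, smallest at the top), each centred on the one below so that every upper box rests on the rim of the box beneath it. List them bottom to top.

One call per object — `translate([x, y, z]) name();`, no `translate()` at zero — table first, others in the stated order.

table();
translate([303, 258, 718]) open_box();
translate([312, 268, 1059]) open_box_2();
translate([317, 269, 1436]) open_box_3();
translate([321, 273, 1614]) open_box_4();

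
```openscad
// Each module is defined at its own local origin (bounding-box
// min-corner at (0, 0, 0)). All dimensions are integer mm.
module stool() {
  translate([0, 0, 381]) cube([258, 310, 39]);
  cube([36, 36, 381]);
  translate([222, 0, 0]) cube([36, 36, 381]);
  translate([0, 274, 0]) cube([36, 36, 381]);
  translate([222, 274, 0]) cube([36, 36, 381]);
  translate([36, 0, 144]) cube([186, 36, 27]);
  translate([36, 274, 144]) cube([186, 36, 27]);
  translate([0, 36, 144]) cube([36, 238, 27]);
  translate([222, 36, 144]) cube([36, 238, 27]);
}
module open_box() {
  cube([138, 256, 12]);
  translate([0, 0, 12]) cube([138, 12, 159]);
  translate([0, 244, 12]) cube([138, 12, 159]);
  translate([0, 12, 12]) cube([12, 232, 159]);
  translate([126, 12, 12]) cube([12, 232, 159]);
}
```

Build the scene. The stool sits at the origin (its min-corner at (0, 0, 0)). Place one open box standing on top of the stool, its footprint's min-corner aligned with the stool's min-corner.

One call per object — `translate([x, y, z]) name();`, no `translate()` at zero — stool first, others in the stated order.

stool();
translate([0, 0, 420]) open_box();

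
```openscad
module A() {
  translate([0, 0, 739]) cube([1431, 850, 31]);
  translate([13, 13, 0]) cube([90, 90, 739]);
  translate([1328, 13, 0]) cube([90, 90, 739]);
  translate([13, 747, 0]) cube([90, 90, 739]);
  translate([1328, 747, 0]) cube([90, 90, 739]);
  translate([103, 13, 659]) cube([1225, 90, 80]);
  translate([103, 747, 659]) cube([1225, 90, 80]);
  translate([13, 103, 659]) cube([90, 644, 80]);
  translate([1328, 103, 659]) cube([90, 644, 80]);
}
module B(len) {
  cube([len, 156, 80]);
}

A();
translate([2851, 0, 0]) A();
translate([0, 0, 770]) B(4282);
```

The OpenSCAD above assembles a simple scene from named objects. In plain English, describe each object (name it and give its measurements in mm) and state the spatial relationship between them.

A is a rectangular dining table. The top is 1431×850×31 mm with its upper surface at z = 770 mm. It stands on four 90×90 mm square legs, each inset 13 mm from the nearest pair of top edges, running from the floor to the underside of the top. Four apron rails, 90 mm thick and 80 mm tall, run between adjacent legs with their top edges flush with the underside of the top and their outer faces flush with the legs' outer faces.

B is a rectangular beam 4282 mm long (x), 156 mm deep (y), 80 mm thick (z).

The beam spans the tops of two tables placed 1420 mm apart, resting at z = 770 mm.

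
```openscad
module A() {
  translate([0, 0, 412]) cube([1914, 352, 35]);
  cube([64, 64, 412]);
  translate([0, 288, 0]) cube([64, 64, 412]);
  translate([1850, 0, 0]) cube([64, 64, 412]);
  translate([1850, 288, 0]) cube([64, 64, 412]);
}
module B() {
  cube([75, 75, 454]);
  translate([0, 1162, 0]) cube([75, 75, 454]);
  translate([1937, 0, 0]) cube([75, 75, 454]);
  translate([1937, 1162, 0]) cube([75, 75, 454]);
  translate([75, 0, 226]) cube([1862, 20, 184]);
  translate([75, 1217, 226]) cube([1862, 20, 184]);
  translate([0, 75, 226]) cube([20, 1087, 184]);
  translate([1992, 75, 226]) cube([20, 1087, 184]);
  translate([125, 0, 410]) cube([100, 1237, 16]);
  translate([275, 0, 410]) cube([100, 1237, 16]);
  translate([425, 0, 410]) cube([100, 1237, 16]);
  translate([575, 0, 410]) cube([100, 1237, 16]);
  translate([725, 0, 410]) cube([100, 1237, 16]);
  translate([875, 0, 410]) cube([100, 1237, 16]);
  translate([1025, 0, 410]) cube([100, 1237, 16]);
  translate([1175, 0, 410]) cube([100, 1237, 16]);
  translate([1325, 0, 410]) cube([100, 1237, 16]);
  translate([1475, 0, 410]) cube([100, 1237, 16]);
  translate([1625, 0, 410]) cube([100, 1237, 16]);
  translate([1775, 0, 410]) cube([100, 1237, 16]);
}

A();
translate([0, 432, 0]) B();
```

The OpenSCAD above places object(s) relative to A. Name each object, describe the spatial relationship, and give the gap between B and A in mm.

A is a bench. B is a bed frame. The bed frame is on the floor beside the bench on its +y side. The gap between the bed frame and the bench is 80 mm.

The bed frame's nearest face is 80 mm from the bench's +y face.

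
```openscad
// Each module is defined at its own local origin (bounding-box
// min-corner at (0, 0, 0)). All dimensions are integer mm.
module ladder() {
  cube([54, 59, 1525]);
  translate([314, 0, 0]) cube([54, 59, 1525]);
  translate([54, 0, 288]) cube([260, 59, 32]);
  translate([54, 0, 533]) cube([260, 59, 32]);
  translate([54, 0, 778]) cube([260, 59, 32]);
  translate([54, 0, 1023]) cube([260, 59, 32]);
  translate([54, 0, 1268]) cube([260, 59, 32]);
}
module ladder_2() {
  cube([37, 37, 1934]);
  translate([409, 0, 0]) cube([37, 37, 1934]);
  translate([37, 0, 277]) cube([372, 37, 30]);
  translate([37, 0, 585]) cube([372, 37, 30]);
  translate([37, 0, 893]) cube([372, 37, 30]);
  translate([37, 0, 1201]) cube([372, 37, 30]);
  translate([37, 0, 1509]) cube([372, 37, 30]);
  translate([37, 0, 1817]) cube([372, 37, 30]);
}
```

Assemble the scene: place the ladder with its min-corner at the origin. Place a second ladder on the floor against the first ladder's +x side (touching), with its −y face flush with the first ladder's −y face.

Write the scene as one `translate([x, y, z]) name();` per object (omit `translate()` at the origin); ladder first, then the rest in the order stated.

ladder();
translate([368, 0, 0]) ladder_2();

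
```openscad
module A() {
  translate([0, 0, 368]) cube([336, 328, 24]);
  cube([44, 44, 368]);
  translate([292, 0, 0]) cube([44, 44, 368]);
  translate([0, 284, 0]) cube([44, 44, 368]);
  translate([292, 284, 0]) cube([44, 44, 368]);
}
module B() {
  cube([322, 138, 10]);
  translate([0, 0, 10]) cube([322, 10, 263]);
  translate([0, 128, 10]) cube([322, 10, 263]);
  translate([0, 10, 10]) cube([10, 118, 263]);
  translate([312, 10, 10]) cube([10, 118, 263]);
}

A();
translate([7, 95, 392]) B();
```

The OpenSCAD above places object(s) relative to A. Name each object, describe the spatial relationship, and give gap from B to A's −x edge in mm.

A is a stool. B is an open box. The open box is on top of the stool, centred. The gap from the open box to the stool's −x edge is 7 mm.

The open box's min-x is at 7; the stool's min-x is 0; gap = 7 mm.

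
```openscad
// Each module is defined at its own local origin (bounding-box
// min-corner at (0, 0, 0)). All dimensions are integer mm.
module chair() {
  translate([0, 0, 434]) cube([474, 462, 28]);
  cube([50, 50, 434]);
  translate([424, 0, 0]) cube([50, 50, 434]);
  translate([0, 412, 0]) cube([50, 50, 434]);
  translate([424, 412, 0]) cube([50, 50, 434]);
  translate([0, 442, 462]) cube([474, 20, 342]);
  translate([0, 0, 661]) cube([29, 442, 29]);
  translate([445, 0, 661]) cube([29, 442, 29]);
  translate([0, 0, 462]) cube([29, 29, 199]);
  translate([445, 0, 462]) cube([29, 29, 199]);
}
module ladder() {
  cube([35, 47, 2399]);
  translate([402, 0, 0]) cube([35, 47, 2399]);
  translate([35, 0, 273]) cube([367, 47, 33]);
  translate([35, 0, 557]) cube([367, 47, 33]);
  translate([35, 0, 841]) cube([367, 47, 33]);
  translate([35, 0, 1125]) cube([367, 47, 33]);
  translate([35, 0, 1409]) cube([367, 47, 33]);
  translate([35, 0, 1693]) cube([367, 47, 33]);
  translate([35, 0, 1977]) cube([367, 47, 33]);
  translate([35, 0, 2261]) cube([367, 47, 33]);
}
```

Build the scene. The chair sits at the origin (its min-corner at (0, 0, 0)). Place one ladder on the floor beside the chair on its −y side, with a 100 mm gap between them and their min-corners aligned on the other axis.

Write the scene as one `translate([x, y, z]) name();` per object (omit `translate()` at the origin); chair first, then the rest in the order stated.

chair();
translate([0, -147, 0]) ladder();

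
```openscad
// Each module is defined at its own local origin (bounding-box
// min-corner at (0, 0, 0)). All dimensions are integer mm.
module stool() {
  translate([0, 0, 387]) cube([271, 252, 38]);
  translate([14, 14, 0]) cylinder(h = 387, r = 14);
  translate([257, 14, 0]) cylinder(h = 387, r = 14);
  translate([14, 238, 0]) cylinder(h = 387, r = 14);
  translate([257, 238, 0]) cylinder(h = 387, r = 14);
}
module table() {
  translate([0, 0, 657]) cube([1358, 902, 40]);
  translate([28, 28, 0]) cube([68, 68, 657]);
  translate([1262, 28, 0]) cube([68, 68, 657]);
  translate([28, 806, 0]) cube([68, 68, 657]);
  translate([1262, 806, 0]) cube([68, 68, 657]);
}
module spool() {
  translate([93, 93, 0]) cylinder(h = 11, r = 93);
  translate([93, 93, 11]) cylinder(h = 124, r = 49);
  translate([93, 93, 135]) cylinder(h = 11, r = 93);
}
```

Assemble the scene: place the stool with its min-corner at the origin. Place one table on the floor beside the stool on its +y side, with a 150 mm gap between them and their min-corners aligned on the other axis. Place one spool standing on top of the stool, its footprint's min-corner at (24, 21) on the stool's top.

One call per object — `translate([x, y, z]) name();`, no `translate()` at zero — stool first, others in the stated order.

stool();
translate([0, 402, 0]) table();
translate([24, 21, 425]) spool();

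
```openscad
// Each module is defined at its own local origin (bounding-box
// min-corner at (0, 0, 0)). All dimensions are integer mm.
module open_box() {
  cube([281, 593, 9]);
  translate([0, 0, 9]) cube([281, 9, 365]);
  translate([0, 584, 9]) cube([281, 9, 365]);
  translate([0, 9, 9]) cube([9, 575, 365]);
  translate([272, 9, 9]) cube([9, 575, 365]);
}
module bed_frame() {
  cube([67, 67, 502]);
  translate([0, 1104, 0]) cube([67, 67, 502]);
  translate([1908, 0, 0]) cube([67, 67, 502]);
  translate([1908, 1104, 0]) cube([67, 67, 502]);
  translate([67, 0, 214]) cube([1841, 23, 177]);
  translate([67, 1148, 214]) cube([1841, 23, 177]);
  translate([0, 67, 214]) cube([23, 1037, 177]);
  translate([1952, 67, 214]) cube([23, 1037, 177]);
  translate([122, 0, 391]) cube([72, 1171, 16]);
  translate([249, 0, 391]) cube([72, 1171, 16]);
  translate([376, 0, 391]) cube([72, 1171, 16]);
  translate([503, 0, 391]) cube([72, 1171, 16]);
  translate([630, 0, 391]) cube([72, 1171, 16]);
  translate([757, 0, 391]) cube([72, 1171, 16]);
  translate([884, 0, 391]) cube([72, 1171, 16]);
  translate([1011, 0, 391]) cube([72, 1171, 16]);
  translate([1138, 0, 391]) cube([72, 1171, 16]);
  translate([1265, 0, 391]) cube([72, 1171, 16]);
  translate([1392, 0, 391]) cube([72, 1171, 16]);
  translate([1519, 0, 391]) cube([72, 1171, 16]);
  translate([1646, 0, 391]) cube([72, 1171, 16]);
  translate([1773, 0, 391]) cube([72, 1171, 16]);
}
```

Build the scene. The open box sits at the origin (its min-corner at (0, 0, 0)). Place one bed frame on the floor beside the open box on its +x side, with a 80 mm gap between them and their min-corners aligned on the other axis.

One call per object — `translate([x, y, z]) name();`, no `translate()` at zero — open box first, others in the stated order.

open_box();
translate([361, 0, 0]) bed_frame();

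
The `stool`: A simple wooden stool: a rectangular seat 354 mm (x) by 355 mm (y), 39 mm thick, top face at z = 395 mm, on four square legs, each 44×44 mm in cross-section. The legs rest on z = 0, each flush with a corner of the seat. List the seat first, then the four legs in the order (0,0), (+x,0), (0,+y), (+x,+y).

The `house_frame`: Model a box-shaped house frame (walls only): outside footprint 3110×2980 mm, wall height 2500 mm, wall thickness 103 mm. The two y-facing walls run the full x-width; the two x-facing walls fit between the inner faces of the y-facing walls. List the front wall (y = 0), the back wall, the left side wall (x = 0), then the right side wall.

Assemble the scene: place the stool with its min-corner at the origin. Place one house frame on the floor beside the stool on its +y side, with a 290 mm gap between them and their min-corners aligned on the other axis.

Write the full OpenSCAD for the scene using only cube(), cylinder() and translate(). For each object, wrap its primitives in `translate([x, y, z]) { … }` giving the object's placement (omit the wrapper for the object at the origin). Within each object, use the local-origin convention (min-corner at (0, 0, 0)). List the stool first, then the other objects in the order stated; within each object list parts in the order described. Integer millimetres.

translate([0, 0, 356]) cube([354, 355, 39]);
cube([44, 44, 356]);
translate([310, 0, 0]) cube([44, 44, 356]);
translate([0, 311, 0]) cube([44, 44, 356]);
translate([310, 311, 0]) cube([44, 44, 356]);
translate([0, 645, 0]) {
  cube([3110, 103, 2500]);
  translate([0, 2877, 0]) cube([3110, 103, 2500]);
  translate([0, 103, 0]) cube([103, 2774, 2500]);
  translate([3007, 103, 0]) cube([103, 2774, 2500]);
}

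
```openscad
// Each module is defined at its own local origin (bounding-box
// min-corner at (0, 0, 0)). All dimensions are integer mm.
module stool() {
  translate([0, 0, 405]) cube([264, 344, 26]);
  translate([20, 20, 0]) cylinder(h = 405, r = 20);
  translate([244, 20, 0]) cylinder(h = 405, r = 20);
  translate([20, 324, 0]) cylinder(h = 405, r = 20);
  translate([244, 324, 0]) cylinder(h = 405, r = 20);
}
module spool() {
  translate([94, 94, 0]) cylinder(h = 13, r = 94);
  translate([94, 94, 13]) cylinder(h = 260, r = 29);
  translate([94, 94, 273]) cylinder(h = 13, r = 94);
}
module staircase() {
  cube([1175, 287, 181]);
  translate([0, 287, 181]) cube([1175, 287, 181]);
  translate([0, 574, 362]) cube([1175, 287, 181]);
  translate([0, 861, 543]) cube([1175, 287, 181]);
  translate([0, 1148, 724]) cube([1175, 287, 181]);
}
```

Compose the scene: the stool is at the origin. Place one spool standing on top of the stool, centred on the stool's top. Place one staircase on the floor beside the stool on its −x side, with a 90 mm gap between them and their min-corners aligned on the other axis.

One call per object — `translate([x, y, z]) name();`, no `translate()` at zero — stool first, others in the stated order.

stool();
translate([38, 78, 431]) spool();
translate([-1265, 0, 0]) staircase();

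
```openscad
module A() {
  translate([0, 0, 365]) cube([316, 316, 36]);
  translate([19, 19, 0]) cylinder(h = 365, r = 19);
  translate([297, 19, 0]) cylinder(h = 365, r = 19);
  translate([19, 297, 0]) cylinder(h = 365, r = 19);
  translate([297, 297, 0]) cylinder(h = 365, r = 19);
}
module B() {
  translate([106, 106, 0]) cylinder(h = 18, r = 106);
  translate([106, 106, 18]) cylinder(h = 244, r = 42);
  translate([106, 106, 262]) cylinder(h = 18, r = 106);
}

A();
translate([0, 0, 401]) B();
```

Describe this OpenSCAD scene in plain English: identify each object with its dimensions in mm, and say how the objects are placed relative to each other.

A is a four-legged stool. The seat is a 316×316×36 mm slab whose top surface is at z = 401 mm; four round legs, each 38 mm in diameter, run from the floor (z = 0) to the underside of the seat, each leg's axis is inset half a diameter from the nearest pair of seat edges (so the leg's bounding box is flush with the corner).

B is a spool: two coaxial disc flanges of radius 106 mm and thickness 18 mm, joined by a core cylinder of radius 42 mm and height 244 mm. The lower flange rests on z = 0 and the three cylinders share a vertical axis.

The spool is on top of the stool.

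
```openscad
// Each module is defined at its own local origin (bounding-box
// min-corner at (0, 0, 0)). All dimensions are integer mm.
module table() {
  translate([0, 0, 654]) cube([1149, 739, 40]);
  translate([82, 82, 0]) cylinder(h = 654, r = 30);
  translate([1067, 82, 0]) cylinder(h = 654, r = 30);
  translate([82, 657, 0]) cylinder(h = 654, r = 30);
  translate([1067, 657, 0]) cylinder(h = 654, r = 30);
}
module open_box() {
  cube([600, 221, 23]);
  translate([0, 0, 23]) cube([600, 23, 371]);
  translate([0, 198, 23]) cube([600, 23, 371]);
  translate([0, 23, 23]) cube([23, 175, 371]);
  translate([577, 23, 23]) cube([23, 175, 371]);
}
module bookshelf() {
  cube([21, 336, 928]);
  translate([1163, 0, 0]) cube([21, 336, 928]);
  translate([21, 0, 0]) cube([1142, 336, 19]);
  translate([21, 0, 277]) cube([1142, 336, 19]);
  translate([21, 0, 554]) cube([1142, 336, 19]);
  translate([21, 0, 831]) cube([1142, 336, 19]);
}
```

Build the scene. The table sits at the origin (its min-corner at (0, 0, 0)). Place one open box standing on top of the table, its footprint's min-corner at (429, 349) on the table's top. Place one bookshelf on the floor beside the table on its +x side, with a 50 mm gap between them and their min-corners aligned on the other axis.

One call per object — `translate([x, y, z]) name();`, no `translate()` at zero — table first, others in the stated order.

table();
translate([429, 349, 694]) open_box();
translate([1199, 0, 0]) bookshelf();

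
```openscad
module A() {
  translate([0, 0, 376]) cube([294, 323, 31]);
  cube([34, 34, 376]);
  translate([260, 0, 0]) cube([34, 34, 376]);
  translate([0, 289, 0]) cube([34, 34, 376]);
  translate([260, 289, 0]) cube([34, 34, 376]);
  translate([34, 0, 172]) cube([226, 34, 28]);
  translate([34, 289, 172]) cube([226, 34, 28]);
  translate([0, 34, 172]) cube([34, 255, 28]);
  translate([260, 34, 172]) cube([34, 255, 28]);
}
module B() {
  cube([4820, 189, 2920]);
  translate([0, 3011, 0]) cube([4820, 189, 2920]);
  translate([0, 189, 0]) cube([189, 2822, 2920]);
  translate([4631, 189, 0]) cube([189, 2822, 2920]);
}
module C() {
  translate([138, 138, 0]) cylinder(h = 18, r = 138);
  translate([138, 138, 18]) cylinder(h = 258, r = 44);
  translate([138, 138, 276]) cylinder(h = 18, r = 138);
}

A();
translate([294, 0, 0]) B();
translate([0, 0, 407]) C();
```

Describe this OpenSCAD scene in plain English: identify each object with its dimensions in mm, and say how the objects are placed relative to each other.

A is a four-legged stool. The seat is a 294×323×31 mm slab whose top surface is at z = 407 mm; four square legs, each 34×34 mm in cross-section, run from the floor (z = 0) to the underside of the seat, each flush with a corner of the seat. Four stretchers, 34 mm wide and 28 mm tall, connect adjacent legs with their undersides at z = 172 mm, each running between the inner faces of the legs it joins and aligned with the legs' outer faces on the other axis.

B is a box-shaped house frame (walls only): outside footprint 4820×3200 mm, wall height 2920 mm, wall thickness 189 mm. The two y-facing walls run the full x-width; the two x-facing walls fit between the inner faces of the y-facing walls.

C is a spool: two coaxial disc flanges of radius 138 mm and thickness 18 mm, joined by a core cylinder of radius 44 mm and height 258 mm. The lower flange rests on z = 0 and the three cylinders share a vertical axis.

The house frame is against the stool's +x side, with their −y faces flush. The spool is on top of the stool.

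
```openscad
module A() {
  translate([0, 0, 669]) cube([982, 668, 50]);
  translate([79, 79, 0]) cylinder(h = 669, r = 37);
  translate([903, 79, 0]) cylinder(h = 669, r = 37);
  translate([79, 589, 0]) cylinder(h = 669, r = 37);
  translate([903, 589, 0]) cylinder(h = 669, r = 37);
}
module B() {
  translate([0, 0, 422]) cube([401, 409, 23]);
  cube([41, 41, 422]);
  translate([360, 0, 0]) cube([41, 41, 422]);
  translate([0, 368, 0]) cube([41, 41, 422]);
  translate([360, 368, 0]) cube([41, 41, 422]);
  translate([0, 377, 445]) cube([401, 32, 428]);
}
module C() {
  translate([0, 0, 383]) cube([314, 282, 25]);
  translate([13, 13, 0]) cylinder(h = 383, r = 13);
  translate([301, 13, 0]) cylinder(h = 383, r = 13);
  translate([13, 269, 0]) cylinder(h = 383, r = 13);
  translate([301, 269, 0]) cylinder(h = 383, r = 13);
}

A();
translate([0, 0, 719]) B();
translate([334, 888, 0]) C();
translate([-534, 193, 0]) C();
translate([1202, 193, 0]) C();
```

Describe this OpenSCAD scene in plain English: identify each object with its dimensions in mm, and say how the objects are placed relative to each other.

A is a table: top 982 mm (x) × 668 mm (y), 50 mm thick, upper face at z = 719 mm, on four round legs of 74 mm diameter, each leg's bounding box inset 42 mm from the nearest pair of top edges, running from z = 0 to the bottom of the top.

B is a chair. The seat is a 401×409×23 mm slab with its top at z = 445 mm, on four 41×41 mm corner legs (flush with the seat edges, standing on z = 0). A flat backrest 32 mm thick, 428 mm tall, spans the full seat width and rises from the seat top along its +y edge, rear face flush with the rear of the seat.

C is a four-legged stool. The seat is a 314×282×25 mm slab whose top surface is at z = 408 mm; four round legs, each 26 mm in diameter, run from the floor (z = 0) to the underside of the seat, each leg's axis is inset half a diameter from the nearest pair of seat edges (so the leg's bounding box is flush with the corner).

The chair is on top of the table. Three stools sit around the table at the +y, −x, +x sides.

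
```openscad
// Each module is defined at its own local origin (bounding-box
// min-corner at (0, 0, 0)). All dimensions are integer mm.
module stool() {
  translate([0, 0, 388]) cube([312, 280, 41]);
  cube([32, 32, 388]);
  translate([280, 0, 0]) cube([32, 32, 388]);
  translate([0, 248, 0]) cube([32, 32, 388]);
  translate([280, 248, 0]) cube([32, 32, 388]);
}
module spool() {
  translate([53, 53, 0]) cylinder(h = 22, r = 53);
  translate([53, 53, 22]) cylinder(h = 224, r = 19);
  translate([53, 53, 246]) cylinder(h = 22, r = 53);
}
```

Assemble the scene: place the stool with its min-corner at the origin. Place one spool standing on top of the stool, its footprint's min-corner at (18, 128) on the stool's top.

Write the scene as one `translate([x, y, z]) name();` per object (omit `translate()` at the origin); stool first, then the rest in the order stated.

stool();
translate([18, 128, 429]) spool();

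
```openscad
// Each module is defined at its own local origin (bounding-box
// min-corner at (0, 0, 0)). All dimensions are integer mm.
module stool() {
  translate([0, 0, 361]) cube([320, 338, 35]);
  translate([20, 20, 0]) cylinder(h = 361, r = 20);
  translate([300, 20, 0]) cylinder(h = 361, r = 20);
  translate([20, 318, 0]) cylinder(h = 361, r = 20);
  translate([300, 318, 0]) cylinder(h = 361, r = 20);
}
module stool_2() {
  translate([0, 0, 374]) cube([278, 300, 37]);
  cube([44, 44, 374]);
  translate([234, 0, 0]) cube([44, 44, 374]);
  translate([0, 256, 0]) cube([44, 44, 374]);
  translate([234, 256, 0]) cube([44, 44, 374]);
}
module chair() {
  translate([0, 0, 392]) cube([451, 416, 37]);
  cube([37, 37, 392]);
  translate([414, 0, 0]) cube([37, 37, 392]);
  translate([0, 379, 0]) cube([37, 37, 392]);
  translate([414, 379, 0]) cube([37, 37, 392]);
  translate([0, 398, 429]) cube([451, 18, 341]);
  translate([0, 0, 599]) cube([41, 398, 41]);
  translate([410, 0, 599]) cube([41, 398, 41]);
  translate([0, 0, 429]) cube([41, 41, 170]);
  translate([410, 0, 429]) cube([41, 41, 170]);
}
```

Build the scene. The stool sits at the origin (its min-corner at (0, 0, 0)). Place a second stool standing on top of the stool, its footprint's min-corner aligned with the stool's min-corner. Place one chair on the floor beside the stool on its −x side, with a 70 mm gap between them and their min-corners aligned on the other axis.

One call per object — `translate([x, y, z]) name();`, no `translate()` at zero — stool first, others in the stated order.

stool();
translate([0, 0, 396]) stool_2();
translate([-521, 0, 0]) chair();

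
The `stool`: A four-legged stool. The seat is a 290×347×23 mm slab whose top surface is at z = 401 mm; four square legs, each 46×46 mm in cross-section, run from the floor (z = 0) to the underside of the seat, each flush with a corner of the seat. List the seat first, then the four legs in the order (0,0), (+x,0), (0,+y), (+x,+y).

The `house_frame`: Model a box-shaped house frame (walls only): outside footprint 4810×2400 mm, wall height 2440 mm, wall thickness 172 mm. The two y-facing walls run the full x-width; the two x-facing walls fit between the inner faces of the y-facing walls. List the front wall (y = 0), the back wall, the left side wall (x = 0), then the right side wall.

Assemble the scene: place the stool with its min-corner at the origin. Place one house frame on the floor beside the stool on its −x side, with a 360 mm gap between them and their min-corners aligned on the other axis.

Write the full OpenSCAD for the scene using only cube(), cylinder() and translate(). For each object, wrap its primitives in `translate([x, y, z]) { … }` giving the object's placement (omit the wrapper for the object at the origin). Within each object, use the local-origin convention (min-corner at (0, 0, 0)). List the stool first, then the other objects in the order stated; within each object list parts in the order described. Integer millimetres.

translate([0, 0, 378]) cube([290, 347, 23]);
cube([46, 46, 378]);
translate([244, 0, 0]) cube([46, 46, 378]);
translate([0, 301, 0]) cube([46, 46, 378]);
translate([244, 301, 0]) cube([46, 46, 378]);
translate([-5170, 0, 0]) {
  cube([4810, 172, 2440]);
  translate([0, 2228, 0]) cube([4810, 172, 2440]);
  translate([0, 172, 0]) cube([172, 2056, 2440]);
  translate([4638, 172, 0]) cube([172, 2056, 2440]);
}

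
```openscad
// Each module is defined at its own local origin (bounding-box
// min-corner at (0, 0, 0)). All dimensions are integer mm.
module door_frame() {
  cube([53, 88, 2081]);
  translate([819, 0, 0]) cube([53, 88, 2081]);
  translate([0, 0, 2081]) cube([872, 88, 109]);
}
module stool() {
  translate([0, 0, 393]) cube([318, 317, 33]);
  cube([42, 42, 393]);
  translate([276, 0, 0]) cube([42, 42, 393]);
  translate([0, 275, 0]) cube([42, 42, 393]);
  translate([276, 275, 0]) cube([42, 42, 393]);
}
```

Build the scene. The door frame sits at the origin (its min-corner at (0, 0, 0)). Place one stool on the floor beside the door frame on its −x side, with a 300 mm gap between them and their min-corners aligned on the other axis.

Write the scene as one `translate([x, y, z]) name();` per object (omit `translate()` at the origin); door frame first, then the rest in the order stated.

door_frame();
translate([-618, 0, 0]) stool();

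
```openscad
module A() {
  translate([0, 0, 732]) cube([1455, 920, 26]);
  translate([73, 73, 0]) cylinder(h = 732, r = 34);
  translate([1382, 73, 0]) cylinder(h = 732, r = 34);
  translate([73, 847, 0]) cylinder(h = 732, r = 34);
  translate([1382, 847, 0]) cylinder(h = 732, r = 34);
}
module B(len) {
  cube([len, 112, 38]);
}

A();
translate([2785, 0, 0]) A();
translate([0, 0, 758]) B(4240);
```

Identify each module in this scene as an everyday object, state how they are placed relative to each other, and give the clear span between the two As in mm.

A is a table. B is a beam. A beam spans the tops of two tables. The clear span between the two tables is 1330 mm.

Second table starts at x = 2785; first ends at x = 1455; clear span = 2785 − 1455 = 1330 mm.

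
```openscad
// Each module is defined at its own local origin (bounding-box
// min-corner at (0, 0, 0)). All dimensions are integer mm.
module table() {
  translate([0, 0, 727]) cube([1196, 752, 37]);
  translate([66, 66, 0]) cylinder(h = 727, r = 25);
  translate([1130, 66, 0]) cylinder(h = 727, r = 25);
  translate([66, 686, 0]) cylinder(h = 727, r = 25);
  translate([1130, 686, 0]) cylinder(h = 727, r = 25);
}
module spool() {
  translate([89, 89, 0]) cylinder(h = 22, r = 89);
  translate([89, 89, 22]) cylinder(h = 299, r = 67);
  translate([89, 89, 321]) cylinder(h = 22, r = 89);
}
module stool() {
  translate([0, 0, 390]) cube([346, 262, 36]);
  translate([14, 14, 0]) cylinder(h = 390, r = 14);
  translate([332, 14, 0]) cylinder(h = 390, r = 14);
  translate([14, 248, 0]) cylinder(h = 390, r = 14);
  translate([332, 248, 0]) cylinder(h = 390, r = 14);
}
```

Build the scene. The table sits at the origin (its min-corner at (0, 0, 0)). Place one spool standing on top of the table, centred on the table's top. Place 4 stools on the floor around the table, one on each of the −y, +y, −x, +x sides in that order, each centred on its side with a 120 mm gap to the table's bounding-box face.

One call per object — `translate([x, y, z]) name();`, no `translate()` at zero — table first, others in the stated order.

table();
translate([509, 287, 764]) spool();
translate([425, -382, 0]) stool();
translate([425, 872, 0]) stool();
translate([-466, 245, 0]) stool();
translate([1316, 245, 0]) stool();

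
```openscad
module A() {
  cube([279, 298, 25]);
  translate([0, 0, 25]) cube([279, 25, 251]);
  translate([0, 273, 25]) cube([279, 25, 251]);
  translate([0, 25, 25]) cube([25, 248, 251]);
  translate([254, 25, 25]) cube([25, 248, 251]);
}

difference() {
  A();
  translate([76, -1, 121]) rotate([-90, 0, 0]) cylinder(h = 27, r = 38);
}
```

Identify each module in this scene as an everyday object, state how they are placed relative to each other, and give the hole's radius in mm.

The subtracted cylinder has r = 38 mm.

A is an open box. The open box has a circular hole through its front wall. The hole's radius is 38 mm.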